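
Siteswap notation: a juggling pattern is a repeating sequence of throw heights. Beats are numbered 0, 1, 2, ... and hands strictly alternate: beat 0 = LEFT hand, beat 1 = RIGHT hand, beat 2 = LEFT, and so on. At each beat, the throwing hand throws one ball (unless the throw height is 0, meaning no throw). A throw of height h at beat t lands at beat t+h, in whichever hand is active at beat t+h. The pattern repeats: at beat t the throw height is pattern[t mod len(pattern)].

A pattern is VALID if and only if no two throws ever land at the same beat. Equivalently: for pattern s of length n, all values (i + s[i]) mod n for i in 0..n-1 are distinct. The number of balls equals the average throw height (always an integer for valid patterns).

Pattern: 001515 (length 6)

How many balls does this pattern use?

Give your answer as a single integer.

Pattern = [0, 0, 1, 5, 1, 5], length n = 6
  position 0: throw height = 0, running sum = 0
  position 1: throw height = 0, running sum = 0
  position 2: throw height = 1, running sum = 1
  position 3: throw height = 5, running sum = 6
  position 4: throw height = 1, running sum = 7
  position 5: throw height = 5, running sum = 12
Total sum = 12; balls = sum / n = 12 / 6 = 2

Answer: 2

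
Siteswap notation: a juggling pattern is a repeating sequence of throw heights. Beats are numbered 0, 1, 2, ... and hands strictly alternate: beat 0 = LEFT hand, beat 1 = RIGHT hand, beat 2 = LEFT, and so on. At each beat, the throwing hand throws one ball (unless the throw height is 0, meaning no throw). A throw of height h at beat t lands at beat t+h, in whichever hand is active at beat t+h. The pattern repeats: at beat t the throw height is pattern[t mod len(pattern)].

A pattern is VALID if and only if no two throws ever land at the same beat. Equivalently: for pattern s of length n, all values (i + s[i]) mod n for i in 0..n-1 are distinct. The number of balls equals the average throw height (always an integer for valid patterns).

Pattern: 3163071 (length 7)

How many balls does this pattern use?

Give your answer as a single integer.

Answer: 3

Derivation:
Pattern = [3, 1, 6, 3, 0, 7, 1], length n = 7
  position 0: throw height = 3, running sum = 3
  position 1: throw height = 1, running sum = 4
  position 2: throw height = 6, running sum = 10
  position 3: throw height = 3, running sum = 13
  position 4: throw height = 0, running sum = 13
  position 5: throw height = 7, running sum = 20
  position 6: throw height = 1, running sum = 21
Total sum = 21; balls = sum / n = 21 / 7 = 3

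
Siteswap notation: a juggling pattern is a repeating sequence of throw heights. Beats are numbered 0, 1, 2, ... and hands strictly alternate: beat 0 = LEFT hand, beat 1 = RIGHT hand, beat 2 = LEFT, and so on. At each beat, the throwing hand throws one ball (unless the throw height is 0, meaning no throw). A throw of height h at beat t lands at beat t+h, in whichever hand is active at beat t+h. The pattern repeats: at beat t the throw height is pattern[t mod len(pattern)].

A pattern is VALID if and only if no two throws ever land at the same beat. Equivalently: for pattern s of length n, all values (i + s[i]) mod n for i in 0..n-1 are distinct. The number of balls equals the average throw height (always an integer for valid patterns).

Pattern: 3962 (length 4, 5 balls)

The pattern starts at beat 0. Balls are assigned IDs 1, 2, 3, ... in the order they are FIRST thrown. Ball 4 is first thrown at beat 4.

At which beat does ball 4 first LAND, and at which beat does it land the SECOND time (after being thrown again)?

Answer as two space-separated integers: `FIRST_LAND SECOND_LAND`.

Answer: 7 9

Derivation:
Beat 0 (L): throw ball1 h=3 -> lands@3:R; in-air after throw: [b1@3:R]
Beat 1 (R): throw ball2 h=9 -> lands@10:L; in-air after throw: [b1@3:R b2@10:L]
Beat 2 (L): throw ball3 h=6 -> lands@8:L; in-air after throw: [b1@3:R b3@8:L b2@10:L]
Beat 3 (R): throw ball1 h=2 -> lands@5:R; in-air after throw: [b1@5:R b3@8:L b2@10:L]
Beat 4 (L): throw ball4 h=3 -> lands@7:R; in-air after throw: [b1@5:R b4@7:R b3@8:L b2@10:L]
Beat 5 (R): throw ball1 h=9 -> lands@14:L; in-air after throw: [b4@7:R b3@8:L b2@10:L b1@14:L]
Beat 6 (L): throw ball5 h=6 -> lands@12:L; in-air after throw: [b4@7:R b3@8:L b2@10:L b5@12:L b1@14:L]
Beat 7 (R): throw ball4 h=2 -> lands@9:R; in-air after throw: [b3@8:L b4@9:R b2@10:L b5@12:L b1@14:L]
Beat 8 (L): throw ball3 h=3 -> lands@11:R; in-air after throw: [b4@9:R b2@10:L b3@11:R b5@12:L b1@14:L]
Beat 9 (R): throw ball4 h=9 -> lands@18:L; in-air after throw: [b2@10:L b3@11:R b5@12:L b1@14:L b4@18:L]
Ball 4: thrown@4 h=3 -> first land @7; rethrown@7 h=2 -> second land @9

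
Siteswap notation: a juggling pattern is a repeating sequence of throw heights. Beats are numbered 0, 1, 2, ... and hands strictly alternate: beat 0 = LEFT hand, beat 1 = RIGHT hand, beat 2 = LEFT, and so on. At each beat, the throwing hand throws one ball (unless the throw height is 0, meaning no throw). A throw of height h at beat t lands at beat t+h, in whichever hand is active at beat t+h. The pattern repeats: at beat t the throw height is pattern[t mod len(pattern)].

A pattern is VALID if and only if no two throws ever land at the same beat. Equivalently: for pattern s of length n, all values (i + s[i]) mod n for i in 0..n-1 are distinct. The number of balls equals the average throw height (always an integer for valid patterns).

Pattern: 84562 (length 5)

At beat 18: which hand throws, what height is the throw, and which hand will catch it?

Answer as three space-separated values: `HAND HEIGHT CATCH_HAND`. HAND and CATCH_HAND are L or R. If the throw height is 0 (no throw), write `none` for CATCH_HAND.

Answer: L 6 L

Derivation:
Beat 18: 18 mod 2 = 0, so hand = L
Throw height = pattern[18 mod 5] = pattern[3] = 6
Lands at beat 18+6=24, 24 mod 2 = 0, so catch hand = L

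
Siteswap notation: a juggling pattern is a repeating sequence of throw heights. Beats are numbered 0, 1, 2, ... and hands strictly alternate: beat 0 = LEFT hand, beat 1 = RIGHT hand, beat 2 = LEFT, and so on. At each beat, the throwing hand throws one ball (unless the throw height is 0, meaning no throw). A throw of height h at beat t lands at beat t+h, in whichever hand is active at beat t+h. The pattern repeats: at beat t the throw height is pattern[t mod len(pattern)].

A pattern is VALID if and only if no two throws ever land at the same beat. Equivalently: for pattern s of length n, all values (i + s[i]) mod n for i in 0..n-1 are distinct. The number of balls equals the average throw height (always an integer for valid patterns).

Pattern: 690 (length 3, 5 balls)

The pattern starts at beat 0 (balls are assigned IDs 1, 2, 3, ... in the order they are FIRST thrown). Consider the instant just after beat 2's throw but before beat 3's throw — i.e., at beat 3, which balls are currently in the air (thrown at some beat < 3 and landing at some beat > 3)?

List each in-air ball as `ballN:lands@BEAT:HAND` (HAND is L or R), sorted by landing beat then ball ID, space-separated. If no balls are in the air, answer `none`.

Beat 0 (L): throw ball1 h=6 -> lands@6:L; in-air after throw: [b1@6:L]
Beat 1 (R): throw ball2 h=9 -> lands@10:L; in-air after throw: [b1@6:L b2@10:L]
Beat 3 (R): throw ball3 h=6 -> lands@9:R; in-air after throw: [b1@6:L b3@9:R b2@10:L]

Answer: ball1:lands@6:L ball2:lands@10:L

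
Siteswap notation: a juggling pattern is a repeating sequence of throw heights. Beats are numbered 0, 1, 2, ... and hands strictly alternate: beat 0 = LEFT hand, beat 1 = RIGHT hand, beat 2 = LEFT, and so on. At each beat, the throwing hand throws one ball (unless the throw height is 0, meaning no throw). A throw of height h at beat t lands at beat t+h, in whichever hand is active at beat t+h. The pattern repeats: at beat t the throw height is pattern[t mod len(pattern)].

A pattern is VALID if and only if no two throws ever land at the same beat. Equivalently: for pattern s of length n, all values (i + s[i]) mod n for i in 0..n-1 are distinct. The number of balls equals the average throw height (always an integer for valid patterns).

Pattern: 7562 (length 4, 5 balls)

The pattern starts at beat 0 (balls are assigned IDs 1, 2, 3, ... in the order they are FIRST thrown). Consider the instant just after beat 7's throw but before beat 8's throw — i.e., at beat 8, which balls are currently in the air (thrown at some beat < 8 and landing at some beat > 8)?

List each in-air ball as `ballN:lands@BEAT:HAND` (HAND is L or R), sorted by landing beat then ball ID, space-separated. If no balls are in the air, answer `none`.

Beat 0 (L): throw ball1 h=7 -> lands@7:R; in-air after throw: [b1@7:R]
Beat 1 (R): throw ball2 h=5 -> lands@6:L; in-air after throw: [b2@6:L b1@7:R]
Beat 2 (L): throw ball3 h=6 -> lands@8:L; in-air after throw: [b2@6:L b1@7:R b3@8:L]
Beat 3 (R): throw ball4 h=2 -> lands@5:R; in-air after throw: [b4@5:R b2@6:L b1@7:R b3@8:L]
Beat 4 (L): throw ball5 h=7 -> lands@11:R; in-air after throw: [b4@5:R b2@6:L b1@7:R b3@8:L b5@11:R]
Beat 5 (R): throw ball4 h=5 -> lands@10:L; in-air after throw: [b2@6:L b1@7:R b3@8:L b4@10:L b5@11:R]
Beat 6 (L): throw ball2 h=6 -> lands@12:L; in-air after throw: [b1@7:R b3@8:L b4@10:L b5@11:R b2@12:L]
Beat 7 (R): throw ball1 h=2 -> lands@9:R; in-air after throw: [b3@8:L b1@9:R b4@10:L b5@11:R b2@12:L]
Beat 8 (L): throw ball3 h=7 -> lands@15:R; in-air after throw: [b1@9:R b4@10:L b5@11:R b2@12:L b3@15:R]

Answer: ball1:lands@9:R ball4:lands@10:L ball5:lands@11:R ball2:lands@12:L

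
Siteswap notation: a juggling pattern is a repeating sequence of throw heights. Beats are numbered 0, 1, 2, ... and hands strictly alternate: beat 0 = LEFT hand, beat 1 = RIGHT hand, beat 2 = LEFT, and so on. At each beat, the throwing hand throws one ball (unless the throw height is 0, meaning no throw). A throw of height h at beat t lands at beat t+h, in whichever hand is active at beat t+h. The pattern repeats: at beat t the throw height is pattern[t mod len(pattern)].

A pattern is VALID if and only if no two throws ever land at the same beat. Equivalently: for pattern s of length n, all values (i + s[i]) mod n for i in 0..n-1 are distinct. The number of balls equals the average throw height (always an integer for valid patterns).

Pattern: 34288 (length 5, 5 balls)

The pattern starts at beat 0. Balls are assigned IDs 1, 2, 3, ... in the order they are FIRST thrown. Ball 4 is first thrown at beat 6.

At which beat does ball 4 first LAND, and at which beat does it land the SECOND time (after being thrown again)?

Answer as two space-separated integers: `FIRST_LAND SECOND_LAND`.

Answer: 10 13

Derivation:
Beat 0 (L): throw ball1 h=3 -> lands@3:R; in-air after throw: [b1@3:R]
Beat 1 (R): throw ball2 h=4 -> lands@5:R; in-air after throw: [b1@3:R b2@5:R]
Beat 2 (L): throw ball3 h=2 -> lands@4:L; in-air after throw: [b1@3:R b3@4:L b2@5:R]
Beat 3 (R): throw ball1 h=8 -> lands@11:R; in-air after throw: [b3@4:L b2@5:R b1@11:R]
Beat 4 (L): throw ball3 h=8 -> lands@12:L; in-air after throw: [b2@5:R b1@11:R b3@12:L]
Beat 5 (R): throw ball2 h=3 -> lands@8:L; in-air after throw: [b2@8:L b1@11:R b3@12:L]
Beat 6 (L): throw ball4 h=4 -> lands@10:L; in-air after throw: [b2@8:L b4@10:L b1@11:R b3@12:L]
Beat 7 (R): throw ball5 h=2 -> lands@9:R; in-air after throw: [b2@8:L b5@9:R b4@10:L b1@11:R b3@12:L]
Beat 8 (L): throw ball2 h=8 -> lands@16:L; in-air after throw: [b5@9:R b4@10:L b1@11:R b3@12:L b2@16:L]
Beat 9 (R): throw ball5 h=8 -> lands@17:R; in-air after throw: [b4@10:L b1@11:R b3@12:L b2@16:L b5@17:R]
Beat 10 (L): throw ball4 h=3 -> lands@13:R; in-air after throw: [b1@11:R b3@12:L b4@13:R b2@16:L b5@17:R]
Beat 11 (R): throw ball1 h=4 -> lands@15:R; in-air after throw: [b3@12:L b4@13:R b1@15:R b2@16:L b5@17:R]
Beat 12 (L): throw ball3 h=2 -> lands@14:L; in-air after throw: [b4@13:R b3@14:L b1@15:R b2@16:L b5@17:R]
Beat 13 (R): throw ball4 h=8 -> lands@21:R; in-air after throw: [b3@14:L b1@15:R b2@16:L b5@17:R b4@21:R]
Ball 4: thrown@6 h=4 -> first land @10; rethrown@10 h=3 -> second land @13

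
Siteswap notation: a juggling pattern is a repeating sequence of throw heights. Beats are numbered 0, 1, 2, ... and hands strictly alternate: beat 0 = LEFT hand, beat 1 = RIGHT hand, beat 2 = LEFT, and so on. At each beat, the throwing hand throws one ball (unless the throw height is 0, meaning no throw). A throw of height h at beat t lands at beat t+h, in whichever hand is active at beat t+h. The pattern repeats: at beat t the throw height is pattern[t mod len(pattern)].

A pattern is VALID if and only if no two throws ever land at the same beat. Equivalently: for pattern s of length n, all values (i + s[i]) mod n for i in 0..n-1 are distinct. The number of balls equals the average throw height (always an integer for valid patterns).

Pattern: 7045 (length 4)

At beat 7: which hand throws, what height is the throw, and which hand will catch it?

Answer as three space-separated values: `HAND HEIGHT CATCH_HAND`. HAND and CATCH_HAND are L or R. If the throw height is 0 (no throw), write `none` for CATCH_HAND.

Answer: R 5 L

Derivation:
Beat 7: 7 mod 2 = 1, so hand = R
Throw height = pattern[7 mod 4] = pattern[3] = 5
Lands at beat 7+5=12, 12 mod 2 = 0, so catch hand = L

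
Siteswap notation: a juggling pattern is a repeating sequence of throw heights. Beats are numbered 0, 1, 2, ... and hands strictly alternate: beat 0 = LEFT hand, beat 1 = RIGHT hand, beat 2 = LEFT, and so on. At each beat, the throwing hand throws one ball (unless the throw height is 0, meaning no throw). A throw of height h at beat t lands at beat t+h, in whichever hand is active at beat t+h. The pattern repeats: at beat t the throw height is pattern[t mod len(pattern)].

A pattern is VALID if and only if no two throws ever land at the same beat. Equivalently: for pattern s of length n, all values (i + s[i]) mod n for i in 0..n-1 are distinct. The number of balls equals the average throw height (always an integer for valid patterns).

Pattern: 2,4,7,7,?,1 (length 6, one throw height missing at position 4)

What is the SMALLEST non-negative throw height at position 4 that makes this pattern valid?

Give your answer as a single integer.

Answer: 3

Derivation:
i=0: (0 + 2) mod 6 = 2
i=1: (1 + 4) mod 6 = 5
i=2: (2 + 7) mod 6 = 3
i=3: (3 + 7) mod 6 = 4
i=4: s[i]=? (unknown)
i=5: (5 + 1) mod 6 = 0
Known residues: [0, 2, 3, 4, 5]; need a permutation of 0..5, so missing residue r = 1
Need (4 + s) mod 6 = 1; smallest s = (1 - 4) mod 6 = 3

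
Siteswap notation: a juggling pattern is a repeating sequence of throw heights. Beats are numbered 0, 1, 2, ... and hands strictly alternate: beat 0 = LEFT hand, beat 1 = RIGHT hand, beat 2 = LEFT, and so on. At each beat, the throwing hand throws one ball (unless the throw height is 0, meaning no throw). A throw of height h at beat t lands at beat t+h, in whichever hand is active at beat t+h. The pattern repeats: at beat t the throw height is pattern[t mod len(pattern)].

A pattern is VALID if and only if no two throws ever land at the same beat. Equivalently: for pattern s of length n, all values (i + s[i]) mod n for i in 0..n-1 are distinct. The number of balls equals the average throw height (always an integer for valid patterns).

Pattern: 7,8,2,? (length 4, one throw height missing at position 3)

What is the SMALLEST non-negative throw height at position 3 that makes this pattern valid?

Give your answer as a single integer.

Answer: 3

Derivation:
i=0: (0 + 7) mod 4 = 3
i=1: (1 + 8) mod 4 = 1
i=2: (2 + 2) mod 4 = 0
i=3: s[i]=? (unknown)
Known residues: [0, 1, 3]; need a permutation of 0..3, so missing residue r = 2
Need (3 + s) mod 4 = 2; smallest s = (2 - 3) mod 4 = 3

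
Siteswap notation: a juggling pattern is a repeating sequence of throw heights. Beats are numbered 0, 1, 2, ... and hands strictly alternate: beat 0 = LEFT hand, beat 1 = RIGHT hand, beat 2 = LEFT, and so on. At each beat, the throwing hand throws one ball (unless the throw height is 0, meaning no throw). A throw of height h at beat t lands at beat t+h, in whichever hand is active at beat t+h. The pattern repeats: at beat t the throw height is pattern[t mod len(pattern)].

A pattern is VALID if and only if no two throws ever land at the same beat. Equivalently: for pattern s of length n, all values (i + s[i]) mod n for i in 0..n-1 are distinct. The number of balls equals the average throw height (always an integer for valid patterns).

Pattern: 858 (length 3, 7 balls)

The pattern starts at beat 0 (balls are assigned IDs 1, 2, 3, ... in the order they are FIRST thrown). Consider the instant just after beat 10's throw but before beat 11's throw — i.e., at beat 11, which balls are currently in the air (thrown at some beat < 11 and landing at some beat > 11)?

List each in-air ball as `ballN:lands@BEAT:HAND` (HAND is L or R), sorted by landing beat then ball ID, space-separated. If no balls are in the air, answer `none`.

Beat 0 (L): throw ball1 h=8 -> lands@8:L; in-air after throw: [b1@8:L]
Beat 1 (R): throw ball2 h=5 -> lands@6:L; in-air after throw: [b2@6:L b1@8:L]
Beat 2 (L): throw ball3 h=8 -> lands@10:L; in-air after throw: [b2@6:L b1@8:L b3@10:L]
Beat 3 (R): throw ball4 h=8 -> lands@11:R; in-air after throw: [b2@6:L b1@8:L b3@10:L b4@11:R]
Beat 4 (L): throw ball5 h=5 -> lands@9:R; in-air after throw: [b2@6:L b1@8:L b5@9:R b3@10:L b4@11:R]
Beat 5 (R): throw ball6 h=8 -> lands@13:R; in-air after throw: [b2@6:L b1@8:L b5@9:R b3@10:L b4@11:R b6@13:R]
Beat 6 (L): throw ball2 h=8 -> lands@14:L; in-air after throw: [b1@8:L b5@9:R b3@10:L b4@11:R b6@13:R b2@14:L]
Beat 7 (R): throw ball7 h=5 -> lands@12:L; in-air after throw: [b1@8:L b5@9:R b3@10:L b4@11:R b7@12:L b6@13:R b2@14:L]
Beat 8 (L): throw ball1 h=8 -> lands@16:L; in-air after throw: [b5@9:R b3@10:L b4@11:R b7@12:L b6@13:R b2@14:L b1@16:L]
Beat 9 (R): throw ball5 h=8 -> lands@17:R; in-air after throw: [b3@10:L b4@11:R b7@12:L b6@13:R b2@14:L b1@16:L b5@17:R]
Beat 10 (L): throw ball3 h=5 -> lands@15:R; in-air after throw: [b4@11:R b7@12:L b6@13:R b2@14:L b3@15:R b1@16:L b5@17:R]
Beat 11 (R): throw ball4 h=8 -> lands@19:R; in-air after throw: [b7@12:L b6@13:R b2@14:L b3@15:R b1@16:L b5@17:R b4@19:R]

Answer: ball7:lands@12:L ball6:lands@13:R ball2:lands@14:L ball3:lands@15:R ball1:lands@16:L ball5:lands@17:R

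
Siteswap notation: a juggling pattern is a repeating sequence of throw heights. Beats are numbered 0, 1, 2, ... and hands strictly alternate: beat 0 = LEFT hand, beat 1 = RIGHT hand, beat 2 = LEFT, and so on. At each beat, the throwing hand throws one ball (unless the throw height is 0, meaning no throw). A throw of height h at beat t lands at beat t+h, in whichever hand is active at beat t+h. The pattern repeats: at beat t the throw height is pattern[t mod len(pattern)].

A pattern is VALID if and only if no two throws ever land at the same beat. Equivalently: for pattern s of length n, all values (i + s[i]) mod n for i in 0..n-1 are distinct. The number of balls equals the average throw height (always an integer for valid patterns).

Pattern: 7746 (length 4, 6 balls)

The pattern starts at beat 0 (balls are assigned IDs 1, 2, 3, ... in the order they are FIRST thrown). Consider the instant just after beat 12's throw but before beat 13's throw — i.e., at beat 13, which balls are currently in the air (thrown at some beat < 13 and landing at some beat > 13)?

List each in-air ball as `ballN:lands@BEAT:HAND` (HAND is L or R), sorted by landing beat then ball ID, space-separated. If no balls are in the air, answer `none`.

Beat 0 (L): throw ball1 h=7 -> lands@7:R; in-air after throw: [b1@7:R]
Beat 1 (R): throw ball2 h=7 -> lands@8:L; in-air after throw: [b1@7:R b2@8:L]
Beat 2 (L): throw ball3 h=4 -> lands@6:L; in-air after throw: [b3@6:L b1@7:R b2@8:L]
Beat 3 (R): throw ball4 h=6 -> lands@9:R; in-air after throw: [b3@6:L b1@7:R b2@8:L b4@9:R]
Beat 4 (L): throw ball5 h=7 -> lands@11:R; in-air after throw: [b3@6:L b1@7:R b2@8:L b4@9:R b5@11:R]
Beat 5 (R): throw ball6 h=7 -> lands@12:L; in-air after throw: [b3@6:L b1@7:R b2@8:L b4@9:R b5@11:R b6@12:L]
Beat 6 (L): throw ball3 h=4 -> lands@10:L; in-air after throw: [b1@7:R b2@8:L b4@9:R b3@10:L b5@11:R b6@12:L]
Beat 7 (R): throw ball1 h=6 -> lands@13:R; in-air after throw: [b2@8:L b4@9:R b3@10:L b5@11:R b6@12:L b1@13:R]
Beat 8 (L): throw ball2 h=7 -> lands@15:R; in-air after throw: [b4@9:R b3@10:L b5@11:R b6@12:L b1@13:R b2@15:R]
Beat 9 (R): throw ball4 h=7 -> lands@16:L; in-air after throw: [b3@10:L b5@11:R b6@12:L b1@13:R b2@15:R b4@16:L]
Beat 10 (L): throw ball3 h=4 -> lands@14:L; in-air after throw: [b5@11:R b6@12:L b1@13:R b3@14:L b2@15:R b4@16:L]
Beat 11 (R): throw ball5 h=6 -> lands@17:R; in-air after throw: [b6@12:L b1@13:R b3@14:L b2@15:R b4@16:L b5@17:R]
Beat 12 (L): throw ball6 h=7 -> lands@19:R; in-air after throw: [b1@13:R b3@14:L b2@15:R b4@16:L b5@17:R b6@19:R]
Beat 13 (R): throw ball1 h=7 -> lands@20:L; in-air after throw: [b3@14:L b2@15:R b4@16:L b5@17:R b6@19:R b1@20:L]

Answer: ball3:lands@14:L ball2:lands@15:R ball4:lands@16:L ball5:lands@17:R ball6:lands@19:R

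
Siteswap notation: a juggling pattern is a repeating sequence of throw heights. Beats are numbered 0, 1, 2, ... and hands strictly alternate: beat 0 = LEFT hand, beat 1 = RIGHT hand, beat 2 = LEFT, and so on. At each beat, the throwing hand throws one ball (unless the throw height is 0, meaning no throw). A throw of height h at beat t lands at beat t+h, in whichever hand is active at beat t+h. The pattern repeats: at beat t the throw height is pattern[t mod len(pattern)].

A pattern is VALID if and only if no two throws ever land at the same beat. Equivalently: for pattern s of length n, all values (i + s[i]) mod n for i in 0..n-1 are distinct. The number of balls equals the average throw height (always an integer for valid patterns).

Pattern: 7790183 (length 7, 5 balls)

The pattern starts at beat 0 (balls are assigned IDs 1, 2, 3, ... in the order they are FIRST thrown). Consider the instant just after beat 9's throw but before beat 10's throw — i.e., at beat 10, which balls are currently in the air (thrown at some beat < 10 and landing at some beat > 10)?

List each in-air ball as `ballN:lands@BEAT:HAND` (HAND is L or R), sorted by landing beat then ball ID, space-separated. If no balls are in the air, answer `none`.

Beat 0 (L): throw ball1 h=7 -> lands@7:R; in-air after throw: [b1@7:R]
Beat 1 (R): throw ball2 h=7 -> lands@8:L; in-air after throw: [b1@7:R b2@8:L]
Beat 2 (L): throw ball3 h=9 -> lands@11:R; in-air after throw: [b1@7:R b2@8:L b3@11:R]
Beat 4 (L): throw ball4 h=1 -> lands@5:R; in-air after throw: [b4@5:R b1@7:R b2@8:L b3@11:R]
Beat 5 (R): throw ball4 h=8 -> lands@13:R; in-air after throw: [b1@7:R b2@8:L b3@11:R b4@13:R]
Beat 6 (L): throw ball5 h=3 -> lands@9:R; in-air after throw: [b1@7:R b2@8:L b5@9:R b3@11:R b4@13:R]
Beat 7 (R): throw ball1 h=7 -> lands@14:L; in-air after throw: [b2@8:L b5@9:R b3@11:R b4@13:R b1@14:L]
Beat 8 (L): throw ball2 h=7 -> lands@15:R; in-air after throw: [b5@9:R b3@11:R b4@13:R b1@14:L b2@15:R]
Beat 9 (R): throw ball5 h=9 -> lands@18:L; in-air after throw: [b3@11:R b4@13:R b1@14:L b2@15:R b5@18:L]

Answer: ball3:lands@11:R ball4:lands@13:R ball1:lands@14:L ball2:lands@15:R ball5:lands@18:L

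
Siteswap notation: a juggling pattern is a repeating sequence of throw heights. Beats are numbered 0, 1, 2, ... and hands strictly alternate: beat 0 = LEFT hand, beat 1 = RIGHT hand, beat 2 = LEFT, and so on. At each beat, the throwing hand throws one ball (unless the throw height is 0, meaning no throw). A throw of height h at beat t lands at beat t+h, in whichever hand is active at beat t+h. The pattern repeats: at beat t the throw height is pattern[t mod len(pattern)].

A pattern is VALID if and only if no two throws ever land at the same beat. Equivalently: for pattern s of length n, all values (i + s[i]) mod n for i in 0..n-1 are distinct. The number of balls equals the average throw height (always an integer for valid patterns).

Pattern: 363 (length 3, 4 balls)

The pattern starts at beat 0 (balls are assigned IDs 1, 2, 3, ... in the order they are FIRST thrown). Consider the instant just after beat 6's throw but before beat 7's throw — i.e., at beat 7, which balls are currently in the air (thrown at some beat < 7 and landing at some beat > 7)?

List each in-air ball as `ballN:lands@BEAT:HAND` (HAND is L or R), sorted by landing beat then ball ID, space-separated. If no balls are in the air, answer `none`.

Answer: ball3:lands@8:L ball1:lands@9:R ball4:lands@10:L

Derivation:
Beat 0 (L): throw ball1 h=3 -> lands@3:R; in-air after throw: [b1@3:R]
Beat 1 (R): throw ball2 h=6 -> lands@7:R; in-air after throw: [b1@3:R b2@7:R]
Beat 2 (L): throw ball3 h=3 -> lands@5:R; in-air after throw: [b1@3:R b3@5:R b2@7:R]
Beat 3 (R): throw ball1 h=3 -> lands@6:L; in-air after throw: [b3@5:R b1@6:L b2@7:R]
Beat 4 (L): throw ball4 h=6 -> lands@10:L; in-air after throw: [b3@5:R b1@6:L b2@7:R b4@10:L]
Beat 5 (R): throw ball3 h=3 -> lands@8:L; in-air after throw: [b1@6:L b2@7:R b3@8:L b4@10:L]
Beat 6 (L): throw ball1 h=3 -> lands@9:R; in-air after throw: [b2@7:R b3@8:L b1@9:R b4@10:L]
Beat 7 (R): throw ball2 h=6 -> lands@13:R; in-air after throw: [b3@8:L b1@9:R b4@10:L b2@13:R]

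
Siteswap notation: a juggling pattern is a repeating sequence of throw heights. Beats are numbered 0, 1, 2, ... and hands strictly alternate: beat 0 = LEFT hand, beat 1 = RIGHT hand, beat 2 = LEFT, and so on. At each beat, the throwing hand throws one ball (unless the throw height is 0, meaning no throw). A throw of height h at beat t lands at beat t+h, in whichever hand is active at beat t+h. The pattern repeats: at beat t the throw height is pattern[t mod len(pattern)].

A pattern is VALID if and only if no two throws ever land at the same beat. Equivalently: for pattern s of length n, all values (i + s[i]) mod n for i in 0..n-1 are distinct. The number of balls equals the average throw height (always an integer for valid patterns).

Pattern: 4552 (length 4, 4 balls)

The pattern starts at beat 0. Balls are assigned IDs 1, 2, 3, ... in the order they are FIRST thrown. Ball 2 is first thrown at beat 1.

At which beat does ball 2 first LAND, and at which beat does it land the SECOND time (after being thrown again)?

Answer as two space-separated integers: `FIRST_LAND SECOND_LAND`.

Beat 0 (L): throw ball1 h=4 -> lands@4:L; in-air after throw: [b1@4:L]
Beat 1 (R): throw ball2 h=5 -> lands@6:L; in-air after throw: [b1@4:L b2@6:L]
Beat 2 (L): throw ball3 h=5 -> lands@7:R; in-air after throw: [b1@4:L b2@6:L b3@7:R]
Beat 3 (R): throw ball4 h=2 -> lands@5:R; in-air after throw: [b1@4:L b4@5:R b2@6:L b3@7:R]
Beat 4 (L): throw ball1 h=4 -> lands@8:L; in-air after throw: [b4@5:R b2@6:L b3@7:R b1@8:L]
Beat 5 (R): throw ball4 h=5 -> lands@10:L; in-air after throw: [b2@6:L b3@7:R b1@8:L b4@10:L]
Beat 6 (L): throw ball2 h=5 -> lands@11:R; in-air after throw: [b3@7:R b1@8:L b4@10:L b2@11:R]
Beat 7 (R): throw ball3 h=2 -> lands@9:R; in-air after throw: [b1@8:L b3@9:R b4@10:L b2@11:R]
Beat 8 (L): throw ball1 h=4 -> lands@12:L; in-air after throw: [b3@9:R b4@10:L b2@11:R b1@12:L]
Beat 9 (R): throw ball3 h=5 -> lands@14:L; in-air after throw: [b4@10:L b2@11:R b1@12:L b3@14:L]
Beat 10 (L): throw ball4 h=5 -> lands@15:R; in-air after throw: [b2@11:R b1@12:L b3@14:L b4@15:R]
Beat 11 (R): throw ball2 h=2 -> lands@13:R; in-air after throw: [b1@12:L b2@13:R b3@14:L b4@15:R]
Ball 2: thrown@1 h=5 -> first land @6; rethrown@6 h=5 -> second land @11

Answer: 6 11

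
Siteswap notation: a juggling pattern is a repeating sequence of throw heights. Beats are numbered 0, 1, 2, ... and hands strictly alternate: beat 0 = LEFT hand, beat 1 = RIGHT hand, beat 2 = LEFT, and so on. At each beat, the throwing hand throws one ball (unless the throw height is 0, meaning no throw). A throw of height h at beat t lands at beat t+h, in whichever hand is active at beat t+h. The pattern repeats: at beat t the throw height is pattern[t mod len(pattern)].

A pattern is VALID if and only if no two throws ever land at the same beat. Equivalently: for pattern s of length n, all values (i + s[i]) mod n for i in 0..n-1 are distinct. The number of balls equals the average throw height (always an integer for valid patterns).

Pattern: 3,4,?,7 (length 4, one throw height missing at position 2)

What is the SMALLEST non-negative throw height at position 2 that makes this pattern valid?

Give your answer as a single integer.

i=0: (0 + 3) mod 4 = 3
i=1: (1 + 4) mod 4 = 1
i=2: s[i]=? (unknown)
i=3: (3 + 7) mod 4 = 2
Known residues: [1, 2, 3]; need a permutation of 0..3, so missing residue r = 0
Need (2 + s) mod 4 = 0; smallest s = (0 - 2) mod 4 = 2

Answer: 2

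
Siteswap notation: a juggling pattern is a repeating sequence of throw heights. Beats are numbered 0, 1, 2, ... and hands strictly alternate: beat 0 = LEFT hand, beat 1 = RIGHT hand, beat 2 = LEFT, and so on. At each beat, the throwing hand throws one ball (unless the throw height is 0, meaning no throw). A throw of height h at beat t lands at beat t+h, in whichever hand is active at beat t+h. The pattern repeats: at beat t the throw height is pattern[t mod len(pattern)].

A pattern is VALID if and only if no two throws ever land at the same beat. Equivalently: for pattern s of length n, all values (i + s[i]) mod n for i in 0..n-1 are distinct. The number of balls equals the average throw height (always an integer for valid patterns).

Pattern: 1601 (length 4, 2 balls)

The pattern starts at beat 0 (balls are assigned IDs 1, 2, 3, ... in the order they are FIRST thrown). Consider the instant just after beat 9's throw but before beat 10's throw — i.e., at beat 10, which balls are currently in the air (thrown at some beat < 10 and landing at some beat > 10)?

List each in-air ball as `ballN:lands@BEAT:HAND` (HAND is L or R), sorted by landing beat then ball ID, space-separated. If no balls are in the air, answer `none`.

Beat 0 (L): throw ball1 h=1 -> lands@1:R; in-air after throw: [b1@1:R]
Beat 1 (R): throw ball1 h=6 -> lands@7:R; in-air after throw: [b1@7:R]
Beat 3 (R): throw ball2 h=1 -> lands@4:L; in-air after throw: [b2@4:L b1@7:R]
Beat 4 (L): throw ball2 h=1 -> lands@5:R; in-air after throw: [b2@5:R b1@7:R]
Beat 5 (R): throw ball2 h=6 -> lands@11:R; in-air after throw: [b1@7:R b2@11:R]
Beat 7 (R): throw ball1 h=1 -> lands@8:L; in-air after throw: [b1@8:L b2@11:R]
Beat 8 (L): throw ball1 h=1 -> lands@9:R; in-air after throw: [b1@9:R b2@11:R]
Beat 9 (R): throw ball1 h=6 -> lands@15:R; in-air after throw: [b2@11:R b1@15:R]

Answer: ball2:lands@11:R ball1:lands@15:R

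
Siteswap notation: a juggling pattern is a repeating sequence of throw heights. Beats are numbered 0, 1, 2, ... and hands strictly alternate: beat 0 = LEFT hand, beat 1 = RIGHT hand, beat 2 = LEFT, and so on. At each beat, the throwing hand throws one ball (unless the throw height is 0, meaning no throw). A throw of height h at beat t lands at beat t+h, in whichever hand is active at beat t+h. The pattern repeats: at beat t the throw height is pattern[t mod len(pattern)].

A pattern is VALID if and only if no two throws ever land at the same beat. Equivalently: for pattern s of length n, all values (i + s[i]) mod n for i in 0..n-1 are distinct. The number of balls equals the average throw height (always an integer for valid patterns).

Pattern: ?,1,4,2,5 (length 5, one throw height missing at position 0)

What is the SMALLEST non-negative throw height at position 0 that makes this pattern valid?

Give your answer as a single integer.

Answer: 3

Derivation:
i=0: s[i]=? (unknown)
i=1: (1 + 1) mod 5 = 2
i=2: (2 + 4) mod 5 = 1
i=3: (3 + 2) mod 5 = 0
i=4: (4 + 5) mod 5 = 4
Known residues: [0, 1, 2, 4]; need a permutation of 0..4, so missing residue r = 3
Need (0 + s) mod 5 = 3; smallest s = (3 - 0) mod 5 = 3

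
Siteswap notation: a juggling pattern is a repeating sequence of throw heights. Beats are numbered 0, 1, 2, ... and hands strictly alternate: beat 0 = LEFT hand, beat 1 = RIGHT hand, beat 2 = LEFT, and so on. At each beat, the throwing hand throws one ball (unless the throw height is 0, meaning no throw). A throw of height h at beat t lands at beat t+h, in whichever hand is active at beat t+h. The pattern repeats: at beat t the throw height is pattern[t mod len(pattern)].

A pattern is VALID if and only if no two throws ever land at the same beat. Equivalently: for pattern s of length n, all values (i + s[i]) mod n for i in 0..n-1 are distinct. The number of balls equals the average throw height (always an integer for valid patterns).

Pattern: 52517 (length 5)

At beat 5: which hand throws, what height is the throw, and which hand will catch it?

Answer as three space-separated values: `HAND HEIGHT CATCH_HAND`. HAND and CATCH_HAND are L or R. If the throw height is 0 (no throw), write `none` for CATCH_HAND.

Beat 5: 5 mod 2 = 1, so hand = R
Throw height = pattern[5 mod 5] = pattern[0] = 5
Lands at beat 5+5=10, 10 mod 2 = 0, so catch hand = L

Answer: R 5 L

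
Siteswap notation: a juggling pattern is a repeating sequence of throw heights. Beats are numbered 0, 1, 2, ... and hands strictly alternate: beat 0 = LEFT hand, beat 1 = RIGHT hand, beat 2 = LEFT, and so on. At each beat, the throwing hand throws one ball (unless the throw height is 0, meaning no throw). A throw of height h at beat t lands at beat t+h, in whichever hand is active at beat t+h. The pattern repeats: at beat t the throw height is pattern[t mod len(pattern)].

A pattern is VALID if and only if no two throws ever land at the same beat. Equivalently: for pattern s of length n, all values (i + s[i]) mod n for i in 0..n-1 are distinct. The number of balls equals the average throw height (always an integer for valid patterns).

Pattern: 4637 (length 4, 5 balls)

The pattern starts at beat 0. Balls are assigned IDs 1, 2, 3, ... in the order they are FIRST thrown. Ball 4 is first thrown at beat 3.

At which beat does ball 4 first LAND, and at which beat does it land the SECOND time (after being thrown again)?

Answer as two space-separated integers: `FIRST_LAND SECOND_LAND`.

Answer: 10 13

Derivation:
Beat 0 (L): throw ball1 h=4 -> lands@4:L; in-air after throw: [b1@4:L]
Beat 1 (R): throw ball2 h=6 -> lands@7:R; in-air after throw: [b1@4:L b2@7:R]
Beat 2 (L): throw ball3 h=3 -> lands@5:R; in-air after throw: [b1@4:L b3@5:R b2@7:R]
Beat 3 (R): throw ball4 h=7 -> lands@10:L; in-air after throw: [b1@4:L b3@5:R b2@7:R b4@10:L]
Beat 4 (L): throw ball1 h=4 -> lands@8:L; in-air after throw: [b3@5:R b2@7:R b1@8:L b4@10:L]
Beat 5 (R): throw ball3 h=6 -> lands@11:R; in-air after throw: [b2@7:R b1@8:L b4@10:L b3@11:R]
Beat 6 (L): throw ball5 h=3 -> lands@9:R; in-air after throw: [b2@7:R b1@8:L b5@9:R b4@10:L b3@11:R]
Beat 7 (R): throw ball2 h=7 -> lands@14:L; in-air after throw: [b1@8:L b5@9:R b4@10:L b3@11:R b2@14:L]
Beat 8 (L): throw ball1 h=4 -> lands@12:L; in-air after throw: [b5@9:R b4@10:L b3@11:R b1@12:L b2@14:L]
Beat 9 (R): throw ball5 h=6 -> lands@15:R; in-air after throw: [b4@10:L b3@11:R b1@12:L b2@14:L b5@15:R]
Beat 10 (L): throw ball4 h=3 -> lands@13:R; in-air after throw: [b3@11:R b1@12:L b4@13:R b2@14:L b5@15:R]
Beat 11 (R): throw ball3 h=7 -> lands@18:L; in-air after throw: [b1@12:L b4@13:R b2@14:L b5@15:R b3@18:L]
Beat 12 (L): throw ball1 h=4 -> lands@16:L; in-air after throw: [b4@13:R b2@14:L b5@15:R b1@16:L b3@18:L]
Beat 13 (R): throw ball4 h=6 -> lands@19:R; in-air after throw: [b2@14:L b5@15:R b1@16:L b3@18:L b4@19:R]
Ball 4: thrown@3 h=7 -> first land @10; rethrown@10 h=3 -> second land @13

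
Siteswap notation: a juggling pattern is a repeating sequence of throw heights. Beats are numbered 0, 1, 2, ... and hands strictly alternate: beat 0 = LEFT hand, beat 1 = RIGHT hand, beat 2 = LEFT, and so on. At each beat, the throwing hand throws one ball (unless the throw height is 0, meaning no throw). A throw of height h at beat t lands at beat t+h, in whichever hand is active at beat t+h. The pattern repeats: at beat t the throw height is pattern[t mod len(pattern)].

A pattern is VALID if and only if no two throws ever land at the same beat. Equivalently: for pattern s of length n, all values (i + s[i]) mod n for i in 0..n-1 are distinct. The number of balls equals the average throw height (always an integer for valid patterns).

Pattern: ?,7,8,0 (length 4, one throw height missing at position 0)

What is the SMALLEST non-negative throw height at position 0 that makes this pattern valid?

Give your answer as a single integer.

Answer: 1

Derivation:
i=0: s[i]=? (unknown)
i=1: (1 + 7) mod 4 = 0
i=2: (2 + 8) mod 4 = 2
i=3: (3 + 0) mod 4 = 3
Known residues: [0, 2, 3]; need a permutation of 0..3, so missing residue r = 1
Need (0 + s) mod 4 = 1; smallest s = (1 - 0) mod 4 = 1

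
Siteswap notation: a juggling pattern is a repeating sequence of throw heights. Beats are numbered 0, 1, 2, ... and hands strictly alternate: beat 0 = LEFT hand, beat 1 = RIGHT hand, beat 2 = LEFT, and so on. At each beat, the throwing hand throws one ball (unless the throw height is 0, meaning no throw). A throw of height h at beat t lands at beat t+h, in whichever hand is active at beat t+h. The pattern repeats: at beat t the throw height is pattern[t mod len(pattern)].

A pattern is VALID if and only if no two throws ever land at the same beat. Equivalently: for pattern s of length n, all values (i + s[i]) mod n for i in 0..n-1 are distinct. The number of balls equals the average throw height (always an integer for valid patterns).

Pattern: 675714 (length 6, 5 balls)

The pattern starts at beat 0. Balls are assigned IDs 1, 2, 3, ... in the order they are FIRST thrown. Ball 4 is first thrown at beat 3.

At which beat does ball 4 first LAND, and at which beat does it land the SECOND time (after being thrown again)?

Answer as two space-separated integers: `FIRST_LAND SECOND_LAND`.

Beat 0 (L): throw ball1 h=6 -> lands@6:L; in-air after throw: [b1@6:L]
Beat 1 (R): throw ball2 h=7 -> lands@8:L; in-air after throw: [b1@6:L b2@8:L]
Beat 2 (L): throw ball3 h=5 -> lands@7:R; in-air after throw: [b1@6:L b3@7:R b2@8:L]
Beat 3 (R): throw ball4 h=7 -> lands@10:L; in-air after throw: [b1@6:L b3@7:R b2@8:L b4@10:L]
Beat 4 (L): throw ball5 h=1 -> lands@5:R; in-air after throw: [b5@5:R b1@6:L b3@7:R b2@8:L b4@10:L]
Beat 5 (R): throw ball5 h=4 -> lands@9:R; in-air after throw: [b1@6:L b3@7:R b2@8:L b5@9:R b4@10:L]
Beat 6 (L): throw ball1 h=6 -> lands@12:L; in-air after throw: [b3@7:R b2@8:L b5@9:R b4@10:L b1@12:L]
Beat 7 (R): throw ball3 h=7 -> lands@14:L; in-air after throw: [b2@8:L b5@9:R b4@10:L b1@12:L b3@14:L]
Beat 8 (L): throw ball2 h=5 -> lands@13:R; in-air after throw: [b5@9:R b4@10:L b1@12:L b2@13:R b3@14:L]
Beat 9 (R): throw ball5 h=7 -> lands@16:L; in-air after throw: [b4@10:L b1@12:L b2@13:R b3@14:L b5@16:L]
Beat 10 (L): throw ball4 h=1 -> lands@11:R; in-air after throw: [b4@11:R b1@12:L b2@13:R b3@14:L b5@16:L]
Beat 11 (R): throw ball4 h=4 -> lands@15:R; in-air after throw: [b1@12:L b2@13:R b3@14:L b4@15:R b5@16:L]
Ball 4: thrown@3 h=7 -> first land @10; rethrown@10 h=1 -> second land @11

Answer: 10 11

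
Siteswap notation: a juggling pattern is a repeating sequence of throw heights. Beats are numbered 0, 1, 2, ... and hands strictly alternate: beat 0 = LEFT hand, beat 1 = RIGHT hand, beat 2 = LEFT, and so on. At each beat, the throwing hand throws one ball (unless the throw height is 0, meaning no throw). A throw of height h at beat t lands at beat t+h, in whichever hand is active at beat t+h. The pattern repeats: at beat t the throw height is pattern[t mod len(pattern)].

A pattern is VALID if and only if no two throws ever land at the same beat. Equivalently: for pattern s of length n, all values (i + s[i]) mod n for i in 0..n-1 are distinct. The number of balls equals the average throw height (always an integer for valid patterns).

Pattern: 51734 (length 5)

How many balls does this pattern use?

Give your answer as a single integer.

Answer: 4

Derivation:
Pattern = [5, 1, 7, 3, 4], length n = 5
  position 0: throw height = 5, running sum = 5
  position 1: throw height = 1, running sum = 6
  position 2: throw height = 7, running sum = 13
  position 3: throw height = 3, running sum = 16
  position 4: throw height = 4, running sum = 20
Total sum = 20; balls = sum / n = 20 / 5 = 4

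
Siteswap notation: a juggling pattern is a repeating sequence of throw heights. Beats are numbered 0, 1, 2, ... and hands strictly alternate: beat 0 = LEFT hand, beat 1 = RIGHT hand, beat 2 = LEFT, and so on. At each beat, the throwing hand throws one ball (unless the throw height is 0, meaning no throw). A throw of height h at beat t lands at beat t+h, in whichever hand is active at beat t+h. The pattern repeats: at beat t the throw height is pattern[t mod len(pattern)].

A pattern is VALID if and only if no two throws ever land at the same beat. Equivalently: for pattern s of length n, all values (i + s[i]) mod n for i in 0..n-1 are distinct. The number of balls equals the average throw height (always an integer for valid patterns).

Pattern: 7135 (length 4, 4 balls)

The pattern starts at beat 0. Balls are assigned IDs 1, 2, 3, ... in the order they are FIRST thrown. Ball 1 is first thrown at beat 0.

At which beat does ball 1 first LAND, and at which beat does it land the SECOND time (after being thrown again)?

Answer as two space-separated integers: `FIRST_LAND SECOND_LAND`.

Beat 0 (L): throw ball1 h=7 -> lands@7:R; in-air after throw: [b1@7:R]
Beat 1 (R): throw ball2 h=1 -> lands@2:L; in-air after throw: [b2@2:L b1@7:R]
Beat 2 (L): throw ball2 h=3 -> lands@5:R; in-air after throw: [b2@5:R b1@7:R]
Beat 3 (R): throw ball3 h=5 -> lands@8:L; in-air after throw: [b2@5:R b1@7:R b3@8:L]
Beat 4 (L): throw ball4 h=7 -> lands@11:R; in-air after throw: [b2@5:R b1@7:R b3@8:L b4@11:R]
Beat 5 (R): throw ball2 h=1 -> lands@6:L; in-air after throw: [b2@6:L b1@7:R b3@8:L b4@11:R]
Beat 6 (L): throw ball2 h=3 -> lands@9:R; in-air after throw: [b1@7:R b3@8:L b2@9:R b4@11:R]
Beat 7 (R): throw ball1 h=5 -> lands@12:L; in-air after throw: [b3@8:L b2@9:R b4@11:R b1@12:L]
Beat 8 (L): throw ball3 h=7 -> lands@15:R; in-air after throw: [b2@9:R b4@11:R b1@12:L b3@15:R]
Beat 9 (R): throw ball2 h=1 -> lands@10:L; in-air after throw: [b2@10:L b4@11:R b1@12:L b3@15:R]
Beat 10 (L): throw ball2 h=3 -> lands@13:R; in-air after throw: [b4@11:R b1@12:L b2@13:R b3@15:R]
Beat 11 (R): throw ball4 h=5 -> lands@16:L; in-air after throw: [b1@12:L b2@13:R b3@15:R b4@16:L]
Beat 12 (L): throw ball1 h=7 -> lands@19:R; in-air after throw: [b2@13:R b3@15:R b4@16:L b1@19:R]
Ball 1: thrown@0 h=7 -> first land @7; rethrown@7 h=5 -> second land @12

Answer: 7 12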